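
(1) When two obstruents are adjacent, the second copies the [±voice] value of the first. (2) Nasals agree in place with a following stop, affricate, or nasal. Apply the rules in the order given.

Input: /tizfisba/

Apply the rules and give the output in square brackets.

Rule 1: /f/ after /z/ (voiced) → [v]
Rule 1: /b/ after /s/ (voiceless) → [p]
After rule 1: tizvispa
Rule 2: no segment meets the rule's conditions; no change.

[tizvispa]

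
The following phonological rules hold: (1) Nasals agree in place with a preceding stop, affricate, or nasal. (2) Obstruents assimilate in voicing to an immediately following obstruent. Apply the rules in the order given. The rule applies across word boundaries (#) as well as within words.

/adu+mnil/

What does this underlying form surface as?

Rule 1: /n/ after /m/ (labial) → [m]
After rule 1: adu+mmil
Rule 2: no segment meets the rule's conditions; no change.

[adu+mmil]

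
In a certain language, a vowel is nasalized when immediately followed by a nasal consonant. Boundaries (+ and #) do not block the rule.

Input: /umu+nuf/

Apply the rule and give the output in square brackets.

/u/ before nasal /m/ → [ũ]
/u/ before nasal /n/ → [ũ]

[ũmũ+nuf]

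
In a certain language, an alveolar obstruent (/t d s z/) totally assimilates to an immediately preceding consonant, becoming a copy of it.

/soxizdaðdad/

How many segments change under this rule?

/d/ after /z/ → [z] (total assimilation)
/d/ after /ð/ → [ð] (total assimilation)
2 segments change.

2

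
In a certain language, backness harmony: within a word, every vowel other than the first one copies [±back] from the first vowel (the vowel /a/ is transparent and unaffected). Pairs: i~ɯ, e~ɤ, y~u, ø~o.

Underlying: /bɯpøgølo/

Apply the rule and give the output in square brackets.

[bɯpogolo]

/ø/ harmonizes with /ɯ/ ([+back]) → [o]
/ø/ harmonizes with /ɯ/ ([+back]) → [o]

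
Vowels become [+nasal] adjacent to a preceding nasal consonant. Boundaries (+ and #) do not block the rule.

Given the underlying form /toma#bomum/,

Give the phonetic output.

[tomã#bomũm]

/a/ after nasal /m/ → [ã]
/u/ after nasal /m/ → [ũ]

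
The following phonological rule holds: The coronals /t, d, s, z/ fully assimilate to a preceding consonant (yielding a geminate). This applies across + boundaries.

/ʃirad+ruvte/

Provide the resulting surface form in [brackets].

[ʃirad+ruvve]

/t/ after /v/ → [v] (total assimilation)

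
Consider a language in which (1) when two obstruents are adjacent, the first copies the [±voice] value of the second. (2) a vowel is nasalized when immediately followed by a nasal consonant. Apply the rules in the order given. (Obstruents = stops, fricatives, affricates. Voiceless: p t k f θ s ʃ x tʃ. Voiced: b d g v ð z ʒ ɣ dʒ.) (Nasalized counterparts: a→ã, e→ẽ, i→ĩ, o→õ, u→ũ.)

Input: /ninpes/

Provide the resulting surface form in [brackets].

[nĩnpes]

Rule 1: no segment meets the rule's conditions; no change.
After rule 1: ninpes
Rule 2: /i/ before nasal /n/ → [ĩ]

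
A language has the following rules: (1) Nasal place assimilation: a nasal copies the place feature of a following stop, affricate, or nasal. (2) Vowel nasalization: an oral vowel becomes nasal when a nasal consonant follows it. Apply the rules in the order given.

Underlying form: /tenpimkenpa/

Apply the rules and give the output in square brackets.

[tẽmpĩŋkẽmpa]

Rule 1: /n/ before /p/ (labial) → [m]
Rule 1: /m/ before /k/ (velar) → [ŋ]
Rule 1: /n/ before /p/ (labial) → [m]
After rule 1: tempiŋkempa
Rule 2: /e/ before nasal /m/ → [ẽ]
Rule 2: /i/ before nasal /ŋ/ → [ĩ]
Rule 2: /e/ before nasal /m/ → [ẽ]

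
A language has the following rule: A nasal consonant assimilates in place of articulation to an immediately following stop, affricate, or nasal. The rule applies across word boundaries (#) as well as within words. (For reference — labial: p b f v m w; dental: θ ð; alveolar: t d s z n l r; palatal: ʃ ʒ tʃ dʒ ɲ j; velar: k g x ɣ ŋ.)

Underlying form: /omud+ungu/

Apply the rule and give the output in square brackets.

[omud+uŋgu]

/n/ before /g/ (velar) → [ŋ]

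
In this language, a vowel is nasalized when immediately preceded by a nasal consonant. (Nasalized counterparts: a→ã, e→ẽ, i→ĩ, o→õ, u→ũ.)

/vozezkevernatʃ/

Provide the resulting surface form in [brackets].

[vozezkevernãtʃ]

/a/ after nasal /n/ → [ã]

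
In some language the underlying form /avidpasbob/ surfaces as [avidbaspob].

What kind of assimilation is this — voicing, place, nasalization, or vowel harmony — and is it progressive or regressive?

/p/→[b] /b/→[p].
Each target copies a feature from the preceding segment, so the direction is progressive.

voicing assimilation, progressive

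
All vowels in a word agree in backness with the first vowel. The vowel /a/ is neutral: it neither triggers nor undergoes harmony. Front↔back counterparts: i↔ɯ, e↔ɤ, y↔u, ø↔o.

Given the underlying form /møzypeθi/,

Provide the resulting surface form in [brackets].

no segment meets the rule's conditions; no change.

[møzypeθi]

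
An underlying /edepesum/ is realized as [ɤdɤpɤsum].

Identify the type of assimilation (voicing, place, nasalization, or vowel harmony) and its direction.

/e/→[ɤ] /e/→[ɤ] /e/→[ɤ].
Vowels agree with the last vowel, so the harmony is regressive.

vowel harmony, regressive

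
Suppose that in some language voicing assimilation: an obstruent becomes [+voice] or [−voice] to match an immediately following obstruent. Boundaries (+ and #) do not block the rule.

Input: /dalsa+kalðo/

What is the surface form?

[dalsa+kalðo]

no segment meets the rule's conditions; no change.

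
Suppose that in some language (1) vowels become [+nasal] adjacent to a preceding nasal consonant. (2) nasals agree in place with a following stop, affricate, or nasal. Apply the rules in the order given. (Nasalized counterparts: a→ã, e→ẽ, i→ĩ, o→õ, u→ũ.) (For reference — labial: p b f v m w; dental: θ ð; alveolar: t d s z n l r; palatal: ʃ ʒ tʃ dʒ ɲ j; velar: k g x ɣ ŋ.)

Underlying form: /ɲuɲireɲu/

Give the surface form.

[ɲũɲĩreɲũ]

Rule 1: /u/ after nasal /ɲ/ → [ũ]
Rule 1: /i/ after nasal /ɲ/ → [ĩ]
Rule 1: /u/ after nasal /ɲ/ → [ũ]
After rule 1: ɲũɲĩreɲũ
Rule 2: no segment meets the rule's conditions; no change.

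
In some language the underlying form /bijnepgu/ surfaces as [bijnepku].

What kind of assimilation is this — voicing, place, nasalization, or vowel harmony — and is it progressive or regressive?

/g/→[k].
Each target copies a feature from the preceding segment, so the direction is progressive.

voicing assimilation, progressive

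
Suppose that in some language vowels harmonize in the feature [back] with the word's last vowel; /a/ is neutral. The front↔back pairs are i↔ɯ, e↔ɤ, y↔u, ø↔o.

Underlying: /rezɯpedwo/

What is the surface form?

[rɤzɯpɤdwo]

/e/ harmonizes with /o/ ([+back]) → [ɤ]
/e/ harmonizes with /o/ ([+back]) → [ɤ]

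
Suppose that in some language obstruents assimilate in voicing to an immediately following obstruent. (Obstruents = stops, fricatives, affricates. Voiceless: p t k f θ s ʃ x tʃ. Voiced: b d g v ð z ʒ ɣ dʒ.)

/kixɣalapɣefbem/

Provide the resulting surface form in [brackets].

/x/ before /ɣ/ (voiced) → [ɣ]
/p/ before /ɣ/ (voiced) → [b]
/f/ before /b/ (voiced) → [v]

[kiɣɣalabɣevbem]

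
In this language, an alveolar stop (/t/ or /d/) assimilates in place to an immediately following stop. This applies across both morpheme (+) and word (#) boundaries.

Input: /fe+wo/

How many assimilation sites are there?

0

No segment meets the rule's conditions.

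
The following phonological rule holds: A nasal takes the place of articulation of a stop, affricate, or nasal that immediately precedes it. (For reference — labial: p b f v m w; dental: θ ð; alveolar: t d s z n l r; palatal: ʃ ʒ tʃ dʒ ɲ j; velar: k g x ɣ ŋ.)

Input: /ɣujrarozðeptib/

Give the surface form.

no segment meets the rule's conditions; no change.

[ɣujrarozðeptib]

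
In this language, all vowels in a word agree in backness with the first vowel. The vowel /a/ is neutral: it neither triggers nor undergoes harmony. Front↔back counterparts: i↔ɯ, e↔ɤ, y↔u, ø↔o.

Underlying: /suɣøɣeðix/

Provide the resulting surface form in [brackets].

/ø/ harmonizes with /u/ ([+back]) → [o]
/e/ harmonizes with /u/ ([+back]) → [ɤ]
/i/ harmonizes with /u/ ([+back]) → [ɯ]

[suɣoɣɤðɯx]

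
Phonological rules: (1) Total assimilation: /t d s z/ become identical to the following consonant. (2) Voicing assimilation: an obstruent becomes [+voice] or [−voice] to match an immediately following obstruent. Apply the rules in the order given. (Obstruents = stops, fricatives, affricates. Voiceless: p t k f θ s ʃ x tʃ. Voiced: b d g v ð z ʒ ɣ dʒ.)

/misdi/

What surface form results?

Rule 1: /s/ before /d/ → [d] (total assimilation)
After rule 1: middi
Rule 2: no segment meets the rule's conditions; no change.

[middi]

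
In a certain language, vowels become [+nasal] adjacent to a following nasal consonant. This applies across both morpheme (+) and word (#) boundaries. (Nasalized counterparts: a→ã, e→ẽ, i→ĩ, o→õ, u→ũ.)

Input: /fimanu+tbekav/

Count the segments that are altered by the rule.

2

/i/ before nasal /m/ → [ĩ]
/a/ before nasal /n/ → [ã]
2 segments change.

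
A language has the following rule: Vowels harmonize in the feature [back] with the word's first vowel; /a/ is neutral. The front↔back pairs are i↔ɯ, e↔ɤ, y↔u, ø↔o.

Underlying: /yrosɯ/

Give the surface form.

/o/ harmonizes with /y/ ([-back]) → [ø]
/ɯ/ harmonizes with /y/ ([-back]) → [i]

[yrøsi]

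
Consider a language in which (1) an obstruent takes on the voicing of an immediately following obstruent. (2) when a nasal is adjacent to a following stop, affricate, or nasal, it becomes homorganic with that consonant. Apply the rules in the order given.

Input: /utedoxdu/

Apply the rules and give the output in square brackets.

[utedoɣdu]

Rule 1: /x/ before /d/ (voiced) → [ɣ]
After rule 1: utedoɣdu
Rule 2: no segment meets the rule's conditions; no change.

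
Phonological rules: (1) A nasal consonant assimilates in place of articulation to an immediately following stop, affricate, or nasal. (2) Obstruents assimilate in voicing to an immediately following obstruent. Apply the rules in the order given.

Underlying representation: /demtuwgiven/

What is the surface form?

[dentuwgiven]

Rule 1: /m/ before /t/ (alveolar) → [n]
After rule 1: dentuwgiven
Rule 2: no segment meets the rule's conditions; no change.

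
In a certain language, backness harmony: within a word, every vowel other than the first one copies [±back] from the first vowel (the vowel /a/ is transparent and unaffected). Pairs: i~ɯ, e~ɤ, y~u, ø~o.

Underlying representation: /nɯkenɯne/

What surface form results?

[nɯkɤnɯnɤ]

/e/ harmonizes with /ɯ/ ([+back]) → [ɤ]
/e/ harmonizes with /ɯ/ ([+back]) → [ɤ]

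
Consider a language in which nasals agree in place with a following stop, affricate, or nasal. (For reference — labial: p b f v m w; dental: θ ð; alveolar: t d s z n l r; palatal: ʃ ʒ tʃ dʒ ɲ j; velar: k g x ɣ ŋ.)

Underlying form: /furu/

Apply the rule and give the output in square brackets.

[furu]

no segment meets the rule's conditions; no change.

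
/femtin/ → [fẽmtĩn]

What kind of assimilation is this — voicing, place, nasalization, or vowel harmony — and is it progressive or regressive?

/e/→[ẽ] /i/→[ĩ].
Each target copies a feature from the following segment, so the direction is regressive.

nasalization, regressive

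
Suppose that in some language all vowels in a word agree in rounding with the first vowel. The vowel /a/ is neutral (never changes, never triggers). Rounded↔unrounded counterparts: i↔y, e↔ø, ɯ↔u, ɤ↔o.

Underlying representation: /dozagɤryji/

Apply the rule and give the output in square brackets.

[dozagoryjy]

/ɤ/ harmonizes with /o/ ([+round]) → [o]
/i/ harmonizes with /o/ ([+round]) → [y]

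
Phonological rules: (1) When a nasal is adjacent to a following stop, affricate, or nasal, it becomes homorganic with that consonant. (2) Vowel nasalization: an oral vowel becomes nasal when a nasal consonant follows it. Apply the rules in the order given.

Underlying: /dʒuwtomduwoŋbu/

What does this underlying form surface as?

[dʒuwtõnduwõmbu]

Rule 1: /m/ before /d/ (alveolar) → [n]
Rule 1: /ŋ/ before /b/ (labial) → [m]
After rule 1: dʒuwtonduwombu
Rule 2: /o/ before nasal /n/ → [õ]
Rule 2: /o/ before nasal /m/ → [õ]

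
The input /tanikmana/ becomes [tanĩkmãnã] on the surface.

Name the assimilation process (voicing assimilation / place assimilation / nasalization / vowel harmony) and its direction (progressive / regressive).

/i/→[ĩ] /a/→[ã] /a/→[ã].
Each target copies a feature from the preceding segment, so the direction is progressive.

nasalization, progressive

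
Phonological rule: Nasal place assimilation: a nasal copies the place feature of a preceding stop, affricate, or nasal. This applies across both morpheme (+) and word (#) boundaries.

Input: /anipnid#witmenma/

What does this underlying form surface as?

[anipmid#witnenna]

/n/ after /p/ (labial) → [m]
/m/ after /t/ (alveolar) → [n]
/m/ after /n/ (alveolar) → [n]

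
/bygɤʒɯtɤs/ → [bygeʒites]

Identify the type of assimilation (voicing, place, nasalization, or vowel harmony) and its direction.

/ɤ/→[e] /ɯ/→[i] /ɤ/→[e].
Vowels agree with the first vowel, so the harmony is progressive.

vowel harmony, progressive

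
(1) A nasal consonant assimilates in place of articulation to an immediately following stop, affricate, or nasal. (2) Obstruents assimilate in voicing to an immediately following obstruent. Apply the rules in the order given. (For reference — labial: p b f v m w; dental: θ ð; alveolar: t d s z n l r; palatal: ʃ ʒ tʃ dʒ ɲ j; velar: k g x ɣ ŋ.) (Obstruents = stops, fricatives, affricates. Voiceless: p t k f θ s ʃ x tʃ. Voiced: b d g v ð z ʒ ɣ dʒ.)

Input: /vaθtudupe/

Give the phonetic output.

Rule 1: no segment meets the rule's conditions; no change.
After rule 1: vaθtudupe
Rule 2: no segment meets the rule's conditions; no change.

[vaθtudupe]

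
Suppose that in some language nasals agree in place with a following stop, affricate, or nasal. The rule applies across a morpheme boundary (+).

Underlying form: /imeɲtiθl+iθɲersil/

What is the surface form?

[imentiθl+iθɲersil]

/ɲ/ before /t/ (alveolar) → [n]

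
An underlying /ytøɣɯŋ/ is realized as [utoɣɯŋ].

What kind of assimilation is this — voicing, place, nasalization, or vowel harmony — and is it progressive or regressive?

vowel harmony, regressive

/y/→[u] /ø/→[o].
Vowels agree with the last vowel, so the harmony is regressive.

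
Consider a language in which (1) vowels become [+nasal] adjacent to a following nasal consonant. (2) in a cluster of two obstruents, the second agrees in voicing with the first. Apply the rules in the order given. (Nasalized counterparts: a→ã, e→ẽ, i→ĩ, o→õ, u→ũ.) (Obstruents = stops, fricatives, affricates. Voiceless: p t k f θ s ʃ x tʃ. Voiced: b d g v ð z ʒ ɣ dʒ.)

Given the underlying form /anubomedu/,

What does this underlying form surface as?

[ãnubõmedu]

Rule 1: /a/ before nasal /n/ → [ã]
Rule 1: /o/ before nasal /m/ → [õ]
After rule 1: ãnubõmedu
Rule 2: no segment meets the rule's conditions; no change.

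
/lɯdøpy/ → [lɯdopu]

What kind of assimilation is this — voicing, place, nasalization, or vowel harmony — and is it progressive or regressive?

vowel harmony, progressive

/ø/→[o] /y/→[u].
Vowels agree with the first vowel, so the harmony is progressive.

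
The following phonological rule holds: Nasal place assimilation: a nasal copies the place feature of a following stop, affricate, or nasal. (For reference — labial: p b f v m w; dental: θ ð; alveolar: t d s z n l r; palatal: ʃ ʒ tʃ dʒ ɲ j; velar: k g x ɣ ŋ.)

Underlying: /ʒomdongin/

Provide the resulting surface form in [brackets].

/m/ before /d/ (alveolar) → [n]
/n/ before /g/ (velar) → [ŋ]

[ʒondoŋgin]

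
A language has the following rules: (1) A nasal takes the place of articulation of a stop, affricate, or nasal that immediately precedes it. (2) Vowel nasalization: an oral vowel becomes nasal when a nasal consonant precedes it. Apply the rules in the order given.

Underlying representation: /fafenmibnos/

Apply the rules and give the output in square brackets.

Rule 1: /m/ after /n/ (alveolar) → [n]
Rule 1: /n/ after /b/ (labial) → [m]
After rule 1: fafennibmos
Rule 2: /i/ after nasal /n/ → [ĩ]
Rule 2: /o/ after nasal /m/ → [õ]

[fafennĩbmõs]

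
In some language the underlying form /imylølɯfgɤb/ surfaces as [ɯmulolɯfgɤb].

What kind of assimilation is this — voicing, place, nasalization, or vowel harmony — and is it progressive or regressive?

vowel harmony, regressive

/i/→[ɯ] /y/→[u] /ø/→[o].
Vowels agree with the last vowel, so the harmony is regressive.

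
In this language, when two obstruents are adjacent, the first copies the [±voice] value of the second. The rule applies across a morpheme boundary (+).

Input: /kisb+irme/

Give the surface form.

/s/ before /b/ (voiced) → [z]

[kizb+irme]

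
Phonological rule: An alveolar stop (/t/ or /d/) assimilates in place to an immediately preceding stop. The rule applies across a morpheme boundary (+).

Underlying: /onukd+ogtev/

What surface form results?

[onukg+ogkev]

/d/ after /k/ (velar) → [g]
/t/ after /g/ (velar) → [k]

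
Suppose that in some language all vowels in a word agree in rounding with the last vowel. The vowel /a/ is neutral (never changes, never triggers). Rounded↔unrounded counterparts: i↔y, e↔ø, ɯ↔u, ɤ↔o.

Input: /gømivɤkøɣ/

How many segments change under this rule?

/i/ harmonizes with /ø/ ([+round]) → [y]
/ɤ/ harmonizes with /ø/ ([+round]) → [o]
2 segments change.

2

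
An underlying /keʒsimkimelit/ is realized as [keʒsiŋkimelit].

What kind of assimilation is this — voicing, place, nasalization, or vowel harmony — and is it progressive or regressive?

place assimilation, regressive

/m/→[ŋ].
Each target copies a feature from the following segment, so the direction is regressive.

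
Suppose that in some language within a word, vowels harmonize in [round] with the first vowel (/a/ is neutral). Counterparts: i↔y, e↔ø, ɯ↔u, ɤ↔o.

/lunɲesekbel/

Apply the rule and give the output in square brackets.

/e/ harmonizes with /u/ ([+round]) → [ø]
/e/ harmonizes with /u/ ([+round]) → [ø]
/e/ harmonizes with /u/ ([+round]) → [ø]

[lunɲøsøkbøl]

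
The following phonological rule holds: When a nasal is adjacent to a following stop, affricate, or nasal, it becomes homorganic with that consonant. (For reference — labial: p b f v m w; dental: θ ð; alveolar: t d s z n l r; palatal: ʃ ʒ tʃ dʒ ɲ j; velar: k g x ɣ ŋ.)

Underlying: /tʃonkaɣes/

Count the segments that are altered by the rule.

/n/ before /k/ (velar) → [ŋ]
1 segment changes.

1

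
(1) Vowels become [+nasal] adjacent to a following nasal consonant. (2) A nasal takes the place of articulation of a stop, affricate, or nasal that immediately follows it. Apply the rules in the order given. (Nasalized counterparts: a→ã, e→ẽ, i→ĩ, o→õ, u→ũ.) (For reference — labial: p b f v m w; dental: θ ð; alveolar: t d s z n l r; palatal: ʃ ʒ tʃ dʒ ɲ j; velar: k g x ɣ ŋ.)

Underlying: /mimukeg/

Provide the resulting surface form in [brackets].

Rule 1: /i/ before nasal /m/ → [ĩ]
After rule 1: mĩmukeg
Rule 2: no segment meets the rule's conditions; no change.

[mĩmukeg]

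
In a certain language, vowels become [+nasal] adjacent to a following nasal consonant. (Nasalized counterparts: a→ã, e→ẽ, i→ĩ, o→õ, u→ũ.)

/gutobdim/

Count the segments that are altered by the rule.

1

/i/ before nasal /m/ → [ĩ]
1 segment changes.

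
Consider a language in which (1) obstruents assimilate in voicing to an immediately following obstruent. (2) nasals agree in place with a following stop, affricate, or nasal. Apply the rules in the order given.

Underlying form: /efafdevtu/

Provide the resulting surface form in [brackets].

[efavdeftu]

Rule 1: /f/ before /d/ (voiced) → [v]
Rule 1: /v/ before /t/ (voiceless) → [f]
After rule 1: efavdeftu
Rule 2: no segment meets the rule's conditions; no change.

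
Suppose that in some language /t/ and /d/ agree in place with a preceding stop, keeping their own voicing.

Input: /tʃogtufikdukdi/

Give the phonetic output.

[tʃogkufikgukgi]

/t/ after /g/ (velar) → [k]
/d/ after /k/ (velar) → [g]
/d/ after /k/ (velar) → [g]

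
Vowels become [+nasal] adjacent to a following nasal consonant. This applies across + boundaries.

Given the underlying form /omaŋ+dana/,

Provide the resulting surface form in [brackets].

[õmãŋ+dãna]

/o/ before nasal /m/ → [õ]
/a/ before nasal /ŋ/ → [ã]
/a/ before nasal /n/ → [ã]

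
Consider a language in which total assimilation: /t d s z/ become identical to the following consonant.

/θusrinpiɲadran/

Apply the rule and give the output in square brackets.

[θurrinpiɲarran]

/s/ before /r/ → [r] (total assimilation)
/d/ before /r/ → [r] (total assimilation)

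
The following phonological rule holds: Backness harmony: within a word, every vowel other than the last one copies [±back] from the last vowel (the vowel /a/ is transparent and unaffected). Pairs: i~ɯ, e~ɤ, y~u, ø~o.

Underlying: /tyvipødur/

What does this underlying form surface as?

/y/ harmonizes with /u/ ([+back]) → [u]
/i/ harmonizes with /u/ ([+back]) → [ɯ]
/ø/ harmonizes with /u/ ([+back]) → [o]

[tuvɯpodur]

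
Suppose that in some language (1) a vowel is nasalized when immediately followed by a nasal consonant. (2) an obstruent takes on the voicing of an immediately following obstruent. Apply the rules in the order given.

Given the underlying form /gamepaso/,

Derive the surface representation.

[gãmepaso]

Rule 1: /a/ before nasal /m/ → [ã]
After rule 1: gãmepaso
Rule 2: no segment meets the rule's conditions; no change.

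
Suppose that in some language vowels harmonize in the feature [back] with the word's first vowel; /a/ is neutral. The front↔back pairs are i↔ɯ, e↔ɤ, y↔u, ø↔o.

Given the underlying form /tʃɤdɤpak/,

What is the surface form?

[tʃɤdɤpak]

no segment meets the rule's conditions; no change.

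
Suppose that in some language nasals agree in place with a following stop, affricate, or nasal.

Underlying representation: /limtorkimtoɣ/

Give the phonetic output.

[lintorkintoɣ]

/m/ before /t/ (alveolar) → [n]
/m/ before /t/ (alveolar) → [n]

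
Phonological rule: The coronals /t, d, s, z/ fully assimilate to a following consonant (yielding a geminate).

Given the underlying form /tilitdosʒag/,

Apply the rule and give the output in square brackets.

/t/ before /d/ → [d] (total assimilation)
/s/ before /ʒ/ → [ʒ] (total assimilation)

[tiliddoʒʒag]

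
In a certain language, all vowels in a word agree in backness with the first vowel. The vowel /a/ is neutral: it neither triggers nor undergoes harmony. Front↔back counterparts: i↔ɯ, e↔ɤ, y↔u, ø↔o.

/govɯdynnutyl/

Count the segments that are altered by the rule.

2

/y/ harmonizes with /o/ ([+back]) → [u]
/y/ harmonizes with /o/ ([+back]) → [u]
2 segments change.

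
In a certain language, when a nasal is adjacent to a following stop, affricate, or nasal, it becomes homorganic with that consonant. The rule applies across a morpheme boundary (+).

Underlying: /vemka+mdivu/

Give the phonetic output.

/m/ before /k/ (velar) → [ŋ]
/m/ before /d/ (alveolar) → [n]

[veŋka+ndivu]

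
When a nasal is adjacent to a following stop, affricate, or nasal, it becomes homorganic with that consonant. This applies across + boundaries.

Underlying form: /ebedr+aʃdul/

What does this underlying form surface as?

[ebedr+aʃdul]

no segment meets the rule's conditions; no change.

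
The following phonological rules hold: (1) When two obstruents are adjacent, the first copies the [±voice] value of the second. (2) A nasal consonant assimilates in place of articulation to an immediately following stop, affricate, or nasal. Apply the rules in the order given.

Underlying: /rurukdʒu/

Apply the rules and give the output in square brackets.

[rurugdʒu]

Rule 1: /k/ before /dʒ/ (voiced) → [g]
After rule 1: rurugdʒu
Rule 2: no segment meets the rule's conditions; no change.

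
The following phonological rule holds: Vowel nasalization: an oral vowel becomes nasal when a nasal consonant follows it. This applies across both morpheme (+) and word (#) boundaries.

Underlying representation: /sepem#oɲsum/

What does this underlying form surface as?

/e/ before nasal /m/ → [ẽ]
/o/ before nasal /ɲ/ → [õ]
/u/ before nasal /m/ → [ũ]

[sepẽm#õɲsũm]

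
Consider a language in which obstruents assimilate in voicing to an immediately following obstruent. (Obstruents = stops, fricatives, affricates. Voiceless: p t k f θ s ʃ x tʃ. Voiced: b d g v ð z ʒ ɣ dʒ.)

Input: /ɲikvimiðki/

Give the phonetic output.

/k/ before /v/ (voiced) → [g]
/ð/ before /k/ (voiceless) → [θ]

[ɲigvimiθki]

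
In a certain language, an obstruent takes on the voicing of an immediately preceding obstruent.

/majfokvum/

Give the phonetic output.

[majfokfum]

/v/ after /k/ (voiceless) → [f]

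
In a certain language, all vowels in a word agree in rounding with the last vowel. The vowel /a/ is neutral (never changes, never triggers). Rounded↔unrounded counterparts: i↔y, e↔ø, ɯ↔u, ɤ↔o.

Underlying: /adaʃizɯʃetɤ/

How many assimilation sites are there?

No segment meets the rule's conditions.

0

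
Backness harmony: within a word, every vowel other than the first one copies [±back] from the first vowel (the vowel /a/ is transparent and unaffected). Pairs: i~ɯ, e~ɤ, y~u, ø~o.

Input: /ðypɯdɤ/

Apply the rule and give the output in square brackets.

[ðypide]

/ɯ/ harmonizes with /y/ ([-back]) → [i]
/ɤ/ harmonizes with /y/ ([-back]) → [e]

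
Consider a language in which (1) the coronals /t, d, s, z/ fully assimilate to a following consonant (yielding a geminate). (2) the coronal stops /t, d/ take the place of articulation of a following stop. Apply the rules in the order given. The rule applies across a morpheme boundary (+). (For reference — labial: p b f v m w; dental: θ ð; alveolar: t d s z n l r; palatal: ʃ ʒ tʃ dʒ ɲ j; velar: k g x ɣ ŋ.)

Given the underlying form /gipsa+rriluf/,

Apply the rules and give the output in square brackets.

Rule 1: no segment meets the rule's conditions; no change.
After rule 1: gipsa+rriluf
Rule 2: no segment meets the rule's conditions; no change.

[gipsa+rriluf]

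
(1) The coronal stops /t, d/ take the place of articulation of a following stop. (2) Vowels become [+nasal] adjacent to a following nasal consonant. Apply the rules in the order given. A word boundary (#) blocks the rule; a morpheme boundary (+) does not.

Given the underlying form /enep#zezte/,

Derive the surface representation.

[ẽnep#zezte]

Rule 1: no segment meets the rule's conditions; no change.
After rule 1: enep#zezte
Rule 2: /e/ before nasal /n/ → [ẽ]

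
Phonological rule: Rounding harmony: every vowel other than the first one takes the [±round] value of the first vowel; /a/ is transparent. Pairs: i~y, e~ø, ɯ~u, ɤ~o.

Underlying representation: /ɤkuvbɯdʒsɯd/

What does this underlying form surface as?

[ɤkɯvbɯdʒsɯd]

/u/ harmonizes with /ɤ/ ([-round]) → [ɯ]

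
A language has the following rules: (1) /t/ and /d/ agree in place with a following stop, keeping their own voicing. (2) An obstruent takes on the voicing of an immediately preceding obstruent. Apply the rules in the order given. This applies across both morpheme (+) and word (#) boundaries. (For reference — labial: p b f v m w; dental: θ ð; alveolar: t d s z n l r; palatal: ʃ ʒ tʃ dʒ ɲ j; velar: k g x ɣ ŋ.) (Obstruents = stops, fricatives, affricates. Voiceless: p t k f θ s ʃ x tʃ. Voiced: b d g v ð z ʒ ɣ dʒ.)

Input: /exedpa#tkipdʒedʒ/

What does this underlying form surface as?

Rule 1: /d/ before /p/ (labial) → [b]
Rule 1: /t/ before /k/ (velar) → [k]
After rule 1: exebpa#kkipdʒedʒ
Rule 2: /p/ after /b/ (voiced) → [b]
Rule 2: /dʒ/ after /p/ (voiceless) → [tʃ]

[exebba#kkiptʃedʒ]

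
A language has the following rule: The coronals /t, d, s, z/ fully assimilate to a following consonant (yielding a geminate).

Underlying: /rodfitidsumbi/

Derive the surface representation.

/d/ before /f/ → [f] (total assimilation)
/d/ before /s/ → [s] (total assimilation)

[roffitissumbi]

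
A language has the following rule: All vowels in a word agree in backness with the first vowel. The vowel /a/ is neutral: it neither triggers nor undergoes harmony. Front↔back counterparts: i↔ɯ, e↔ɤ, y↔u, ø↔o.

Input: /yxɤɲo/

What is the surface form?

/ɤ/ harmonizes with /y/ ([-back]) → [e]
/o/ harmonizes with /y/ ([-back]) → [ø]

[yxeɲø]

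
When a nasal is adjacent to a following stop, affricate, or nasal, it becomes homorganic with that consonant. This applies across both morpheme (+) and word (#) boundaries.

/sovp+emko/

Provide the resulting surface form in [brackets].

/m/ before /k/ (velar) → [ŋ]

[sovp+eŋko]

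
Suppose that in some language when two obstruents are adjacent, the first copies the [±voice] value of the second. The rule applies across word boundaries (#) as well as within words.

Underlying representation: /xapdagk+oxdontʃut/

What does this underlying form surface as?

[xabdakk+oɣdontʃut]

/p/ before /d/ (voiced) → [b]
/g/ before /k/ (voiceless) → [k]
/x/ before /d/ (voiced) → [ɣ]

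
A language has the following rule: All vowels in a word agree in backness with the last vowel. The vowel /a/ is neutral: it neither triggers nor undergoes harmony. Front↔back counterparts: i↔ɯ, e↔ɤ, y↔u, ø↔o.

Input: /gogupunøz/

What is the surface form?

/o/ harmonizes with /ø/ ([-back]) → [ø]
/u/ harmonizes with /ø/ ([-back]) → [y]
/u/ harmonizes with /ø/ ([-back]) → [y]

[gøgypynøz]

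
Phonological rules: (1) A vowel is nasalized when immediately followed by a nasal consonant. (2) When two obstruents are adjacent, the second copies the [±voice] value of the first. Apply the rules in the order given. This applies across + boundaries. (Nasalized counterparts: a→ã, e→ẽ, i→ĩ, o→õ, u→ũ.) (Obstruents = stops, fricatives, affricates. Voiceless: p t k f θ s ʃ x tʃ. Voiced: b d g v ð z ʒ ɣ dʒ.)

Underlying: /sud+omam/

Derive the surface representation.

[sud+õmãm]

Rule 1: /o/ before nasal /m/ → [õ]
Rule 1: /a/ before nasal /m/ → [ã]
After rule 1: sud+õmãm
Rule 2: no segment meets the rule's conditions; no change.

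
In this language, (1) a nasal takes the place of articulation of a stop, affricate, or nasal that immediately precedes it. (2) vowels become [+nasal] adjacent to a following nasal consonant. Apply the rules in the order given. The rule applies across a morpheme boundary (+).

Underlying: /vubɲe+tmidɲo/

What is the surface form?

[vubme+tnidno]

Rule 1: /ɲ/ after /b/ (labial) → [m]
Rule 1: /m/ after /t/ (alveolar) → [n]
Rule 1: /ɲ/ after /d/ (alveolar) → [n]
After rule 1: vubme+tnidno
Rule 2: no segment meets the rule's conditions; no change.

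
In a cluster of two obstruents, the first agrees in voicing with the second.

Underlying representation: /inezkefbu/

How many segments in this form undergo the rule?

2

/z/ before /k/ (voiceless) → [s]
/f/ before /b/ (voiced) → [v]
2 segments change.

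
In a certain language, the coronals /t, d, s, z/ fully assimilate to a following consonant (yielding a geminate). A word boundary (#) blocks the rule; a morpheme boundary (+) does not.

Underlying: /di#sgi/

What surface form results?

/s/ before /g/ → [g] (total assimilation)

[di#ggi]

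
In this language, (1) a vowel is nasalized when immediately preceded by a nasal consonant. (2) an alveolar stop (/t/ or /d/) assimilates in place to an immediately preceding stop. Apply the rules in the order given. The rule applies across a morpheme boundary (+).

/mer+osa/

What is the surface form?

[mẽr+osa]

Rule 1: /e/ after nasal /m/ → [ẽ]
After rule 1: mẽr+osa
Rule 2: no segment meets the rule's conditions; no change.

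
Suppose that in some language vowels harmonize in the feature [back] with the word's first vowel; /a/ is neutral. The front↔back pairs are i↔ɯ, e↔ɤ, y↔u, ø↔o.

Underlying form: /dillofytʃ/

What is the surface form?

/o/ harmonizes with /i/ ([-back]) → [ø]

[dilløfytʃ]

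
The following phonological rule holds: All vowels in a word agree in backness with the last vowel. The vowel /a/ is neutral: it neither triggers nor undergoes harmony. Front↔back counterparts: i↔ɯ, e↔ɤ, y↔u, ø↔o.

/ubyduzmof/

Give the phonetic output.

[ubuduzmof]

/y/ harmonizes with /o/ ([+back]) → [u]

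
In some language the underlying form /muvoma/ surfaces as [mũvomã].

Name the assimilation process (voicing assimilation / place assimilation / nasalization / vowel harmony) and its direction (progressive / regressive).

/u/→[ũ] /a/→[ã].
Each target copies a feature from the preceding segment, so the direction is progressive.

nasalization, progressive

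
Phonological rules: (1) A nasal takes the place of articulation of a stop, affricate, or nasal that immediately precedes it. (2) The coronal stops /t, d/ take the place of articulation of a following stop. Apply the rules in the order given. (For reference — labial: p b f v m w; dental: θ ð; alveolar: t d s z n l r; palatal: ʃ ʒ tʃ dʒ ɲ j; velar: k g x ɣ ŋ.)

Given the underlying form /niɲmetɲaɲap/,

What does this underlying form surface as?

[niɲɲetnaɲap]

Rule 1: /m/ after /ɲ/ (palatal) → [ɲ]
Rule 1: /ɲ/ after /t/ (alveolar) → [n]
After rule 1: niɲɲetnaɲap
Rule 2: no segment meets the rule's conditions; no change.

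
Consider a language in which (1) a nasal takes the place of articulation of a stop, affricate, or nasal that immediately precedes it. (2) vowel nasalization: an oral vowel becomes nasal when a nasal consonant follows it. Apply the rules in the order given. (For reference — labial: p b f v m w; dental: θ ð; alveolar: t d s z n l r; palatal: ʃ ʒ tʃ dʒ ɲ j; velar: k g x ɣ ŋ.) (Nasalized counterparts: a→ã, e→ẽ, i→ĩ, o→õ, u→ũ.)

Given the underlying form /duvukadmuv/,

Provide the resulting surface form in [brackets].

[duvukadnuv]

Rule 1: /m/ after /d/ (alveolar) → [n]
After rule 1: duvukadnuv
Rule 2: no segment meets the rule's conditions; no change.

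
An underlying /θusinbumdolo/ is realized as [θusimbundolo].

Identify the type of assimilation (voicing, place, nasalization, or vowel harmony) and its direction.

place assimilation, regressive

/n/→[m] /m/→[n].
Each target copies a feature from the following segment, so the direction is regressive.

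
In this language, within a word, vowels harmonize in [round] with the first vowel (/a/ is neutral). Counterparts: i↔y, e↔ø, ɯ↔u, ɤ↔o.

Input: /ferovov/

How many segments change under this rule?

/o/ harmonizes with /e/ ([-round]) → [ɤ]
/o/ harmonizes with /e/ ([-round]) → [ɤ]
2 segments change.

2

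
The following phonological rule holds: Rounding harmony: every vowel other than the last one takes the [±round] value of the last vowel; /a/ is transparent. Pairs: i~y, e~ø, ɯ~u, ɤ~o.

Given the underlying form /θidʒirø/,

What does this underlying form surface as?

/i/ harmonizes with /ø/ ([+round]) → [y]
/i/ harmonizes with /ø/ ([+round]) → [y]

[θydʒyrø]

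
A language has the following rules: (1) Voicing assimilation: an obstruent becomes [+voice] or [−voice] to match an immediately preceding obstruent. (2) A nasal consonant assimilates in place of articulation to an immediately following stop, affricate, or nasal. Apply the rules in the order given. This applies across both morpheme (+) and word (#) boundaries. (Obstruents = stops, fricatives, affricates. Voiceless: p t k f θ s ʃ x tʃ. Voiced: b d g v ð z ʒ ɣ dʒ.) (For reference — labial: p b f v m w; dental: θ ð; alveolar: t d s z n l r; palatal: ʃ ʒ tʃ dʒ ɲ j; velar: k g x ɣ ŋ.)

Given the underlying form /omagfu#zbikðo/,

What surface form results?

Rule 1: /f/ after /g/ (voiced) → [v]
Rule 1: /ð/ after /k/ (voiceless) → [θ]
After rule 1: omagvu#zbikθo
Rule 2: no segment meets the rule's conditions; no change.

[omagvu#zbikθo]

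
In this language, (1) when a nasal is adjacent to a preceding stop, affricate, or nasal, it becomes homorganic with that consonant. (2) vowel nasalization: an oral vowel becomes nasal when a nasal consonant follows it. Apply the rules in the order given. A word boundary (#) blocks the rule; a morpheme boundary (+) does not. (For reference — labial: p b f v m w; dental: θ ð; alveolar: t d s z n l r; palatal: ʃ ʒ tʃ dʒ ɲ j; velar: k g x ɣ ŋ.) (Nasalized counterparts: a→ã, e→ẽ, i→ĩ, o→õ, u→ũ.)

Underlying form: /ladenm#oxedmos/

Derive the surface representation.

Rule 1: /m/ after /n/ (alveolar) → [n]
Rule 1: /m/ after /d/ (alveolar) → [n]
After rule 1: ladenn#oxednos
Rule 2: /e/ before nasal /n/ → [ẽ]

[ladẽnn#oxednos]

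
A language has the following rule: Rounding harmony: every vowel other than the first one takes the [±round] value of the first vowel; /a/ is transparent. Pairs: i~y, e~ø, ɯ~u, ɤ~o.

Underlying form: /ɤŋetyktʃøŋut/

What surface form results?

[ɤŋetiktʃeŋɯt]

/y/ harmonizes with /ɤ/ ([-round]) → [i]
/ø/ harmonizes with /ɤ/ ([-round]) → [e]
/u/ harmonizes with /ɤ/ ([-round]) → [ɯ]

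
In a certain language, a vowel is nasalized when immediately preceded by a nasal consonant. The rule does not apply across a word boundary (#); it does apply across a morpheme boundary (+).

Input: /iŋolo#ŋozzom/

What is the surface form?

[iŋõlo#ŋõzzom]

/o/ after nasal /ŋ/ → [õ]
/o/ after nasal /ŋ/ → [õ]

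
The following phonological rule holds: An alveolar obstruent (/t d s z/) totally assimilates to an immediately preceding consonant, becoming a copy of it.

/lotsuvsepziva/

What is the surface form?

/s/ after /t/ → [t] (total assimilation)
/s/ after /v/ → [v] (total assimilation)
/z/ after /p/ → [p] (total assimilation)

[lottuvveppiva]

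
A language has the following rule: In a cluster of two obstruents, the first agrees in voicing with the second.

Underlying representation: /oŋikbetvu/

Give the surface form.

[oŋigbedvu]

/k/ before /b/ (voiced) → [g]
/t/ before /v/ (voiced) → [d]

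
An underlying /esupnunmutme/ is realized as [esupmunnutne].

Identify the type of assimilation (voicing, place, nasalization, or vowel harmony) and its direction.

/n/→[m] /m/→[n] /m/→[n].
Each target copies a feature from the preceding segment, so the direction is progressive.

place assimilation, progressive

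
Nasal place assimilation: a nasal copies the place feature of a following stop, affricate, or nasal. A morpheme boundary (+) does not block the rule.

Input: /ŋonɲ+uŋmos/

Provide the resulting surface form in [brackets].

/n/ before /ɲ/ (palatal) → [ɲ]
/ŋ/ before /m/ (labial) → [m]

[ŋoɲɲ+ummos]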